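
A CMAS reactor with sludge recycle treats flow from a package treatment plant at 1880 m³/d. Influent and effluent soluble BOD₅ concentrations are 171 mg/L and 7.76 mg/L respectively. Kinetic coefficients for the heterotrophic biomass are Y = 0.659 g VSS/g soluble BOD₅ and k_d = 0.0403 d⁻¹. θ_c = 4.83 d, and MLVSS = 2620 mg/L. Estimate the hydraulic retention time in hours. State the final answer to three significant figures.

τ ≈ 3.98 h

Rearranging the biomass balance for a CMAS with decay, V = Y·Q·ΔS·θ_c / [X·(1+k_d θ_c)] = 0.659 × 1880 × (171 − 7.76) × 4.83 / [2620 × (1 + 0.0403 × 4.83)] = 9.77×10^5 / 3130 = 312.1 m³.
HRT = V/Q = 312.1 m³ / 1880 m³·d⁻¹ = 0.1660 d × 24 = 3.984 h.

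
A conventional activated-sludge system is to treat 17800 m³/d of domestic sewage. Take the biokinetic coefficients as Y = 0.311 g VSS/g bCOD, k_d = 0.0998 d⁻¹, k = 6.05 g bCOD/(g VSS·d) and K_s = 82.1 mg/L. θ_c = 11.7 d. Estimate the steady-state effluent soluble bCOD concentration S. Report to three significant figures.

Effluent substrate depends only on kinetics and SRT: S = K_s(1 + k_d θ_c) / [θ_c(Yk − k_d) − 1] = 82.1 × (1 + 0.0998 × 11.7) / [11.7 × (0.311 × 6.05 − 0.0998) − 1] = 178.0 / 19.85 = 8.967 mg/L.

S ≈ 8.97 mg/L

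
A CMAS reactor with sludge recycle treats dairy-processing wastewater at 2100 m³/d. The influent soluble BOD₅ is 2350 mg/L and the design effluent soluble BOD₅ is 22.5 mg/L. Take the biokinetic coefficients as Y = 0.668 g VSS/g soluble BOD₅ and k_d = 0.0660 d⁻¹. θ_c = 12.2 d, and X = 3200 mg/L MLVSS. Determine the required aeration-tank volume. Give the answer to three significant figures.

V ≈ 6900 m³

Rearranging the biomass balance for a CMAS with decay, V = Y·Q·ΔS·θ_c / [X·(1+k_d θ_c)] = 0.668 × 2100 × (2350 − 22.5) × 12.2 / [3200 × (1 + 0.0660 × 12.2)] = 3.98×10^7 / 5777 = 6896 m³.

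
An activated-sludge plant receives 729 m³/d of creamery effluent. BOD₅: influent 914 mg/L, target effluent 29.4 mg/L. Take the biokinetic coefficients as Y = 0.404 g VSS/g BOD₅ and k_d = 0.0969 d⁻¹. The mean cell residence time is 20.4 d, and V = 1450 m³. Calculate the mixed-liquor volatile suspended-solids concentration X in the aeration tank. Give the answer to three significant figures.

From V·X·(1 + k_d·θ_c) = Y·Q·(S₀ − S)·θ_c: X = 0.404 × 729 × (914 − 29.4) × 20.4 / [1450 × (1 + 0.0969 × 20.4)] = 1231 mg/L.

X ≈ 1230 mg/L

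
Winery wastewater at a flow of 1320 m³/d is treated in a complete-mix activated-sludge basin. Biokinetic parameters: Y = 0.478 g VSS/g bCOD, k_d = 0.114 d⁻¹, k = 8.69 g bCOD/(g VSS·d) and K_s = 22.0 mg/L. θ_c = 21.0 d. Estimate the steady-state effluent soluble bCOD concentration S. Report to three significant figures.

S ≈ 0.891 mg/L

From the Monod/SRT balance for a CMAS, S = K_s·(1+k_d θ_c)/[θ_c·(Y k − k_d) − 1] = 22.0 × (1 + 0.114 × 21.0) / [21.0 × (0.478 × 8.69 − 0.114) − 1] = 74.67 / 83.84 = 0.8906 mg/L.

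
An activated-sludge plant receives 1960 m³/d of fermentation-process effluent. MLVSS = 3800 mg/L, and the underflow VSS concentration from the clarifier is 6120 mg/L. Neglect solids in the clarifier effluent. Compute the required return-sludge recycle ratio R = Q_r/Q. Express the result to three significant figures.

Mass balance around the secondary clarifier (neglecting effluent solids): R = X / (X_r − X) = 3800 / (6120 − 3800) = 1.638.

R ≈ 1.64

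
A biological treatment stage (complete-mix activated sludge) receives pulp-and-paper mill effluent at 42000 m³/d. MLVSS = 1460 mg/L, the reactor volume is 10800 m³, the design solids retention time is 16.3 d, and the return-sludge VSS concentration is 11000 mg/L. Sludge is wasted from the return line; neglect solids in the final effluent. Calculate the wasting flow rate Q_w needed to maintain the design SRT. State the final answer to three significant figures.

Q_w = (V·X)/(θ_c X_r) = 10800 × 1460 / (16.3 × 11000) = 87.94 m³/d.

Q_w ≈ 87.9 m³/d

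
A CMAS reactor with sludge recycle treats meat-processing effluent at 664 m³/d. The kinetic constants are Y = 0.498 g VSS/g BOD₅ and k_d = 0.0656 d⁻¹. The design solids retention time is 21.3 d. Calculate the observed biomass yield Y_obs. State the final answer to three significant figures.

The observed yield is Y_obs = Y/(1 + k_d·θ_c) = 0.498 / (1 + 0.0656 × 21.3) = 0.498 / 2.397 = 0.2077 g VSS per g BOD₅ removed.

Y_obs ≈ 0.208 g VSS/g BOD₅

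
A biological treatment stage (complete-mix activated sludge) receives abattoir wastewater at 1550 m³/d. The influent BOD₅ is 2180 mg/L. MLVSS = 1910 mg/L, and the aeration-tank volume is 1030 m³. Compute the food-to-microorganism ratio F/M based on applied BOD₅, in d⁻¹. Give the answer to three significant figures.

F/M ≈ 1.72 d⁻¹

F/M = Q·S₀ / (V·X) = 1550 × 2180 / (1030 × 1910) = 1.718 g BOD₅·(g VSS·d)⁻¹.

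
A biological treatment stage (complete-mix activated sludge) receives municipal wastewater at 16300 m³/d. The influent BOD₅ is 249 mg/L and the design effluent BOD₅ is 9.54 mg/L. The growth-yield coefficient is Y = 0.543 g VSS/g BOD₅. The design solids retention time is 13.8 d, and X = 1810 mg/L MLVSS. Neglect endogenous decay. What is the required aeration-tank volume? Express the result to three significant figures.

With k_d = 0 the design equation reduces to V = Y Q (S₀−S) θ_c / X = 0.543 × 16300 × (249 − 9.54) × 13.8 / 1810 = 16159 m³.

V ≈ 16200 m³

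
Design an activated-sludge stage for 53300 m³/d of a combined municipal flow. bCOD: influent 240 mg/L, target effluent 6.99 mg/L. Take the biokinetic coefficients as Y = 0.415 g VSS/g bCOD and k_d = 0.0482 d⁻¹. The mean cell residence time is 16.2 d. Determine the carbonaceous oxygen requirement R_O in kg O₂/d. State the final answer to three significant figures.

Observed yield with endogenous decay: Y_obs = Y / (1 + k_d·θ_c) = 0.415 / (1 + 0.0482 × 16.2) = 0.415 / 1.781 = 0.2330 g VSS/g bCOD.
Q·(S₀ − S) = 53300 × (240 − 6.99) × 10⁻³ = 12419 kg/d removed.
Net sludge production P_X = 0.2330 × 12419 = 2894 kg VSS/d.
R_O = Q·ΔS − 1.42 P_X = 12419 − 4110 = 8310 kg O₂/d.

R_O ≈ 8310 kg O₂/d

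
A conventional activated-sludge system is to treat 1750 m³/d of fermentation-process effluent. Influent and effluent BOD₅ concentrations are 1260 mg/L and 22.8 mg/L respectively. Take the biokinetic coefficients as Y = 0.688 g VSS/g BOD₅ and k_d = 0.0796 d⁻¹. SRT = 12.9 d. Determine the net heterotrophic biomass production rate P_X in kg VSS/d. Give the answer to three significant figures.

P_X ≈ 735 kg VSS/d

Correct the yield for decay: Y_obs = Y/(1 + k_d θ_c) = 0.688 / (1 + 0.0796 × 12.9) = 0.688 / 2.027 = 0.3394.
Substrate removed = Q·(S₀ − S) = 1750 m³/d × (1260 − 22.8) g/m³ = 2.17×10^6 g/d = 2165 kg/d.
P_X = Y_obs · Q(S₀ − S) = 0.3394 × 2165 = 734.9 kg VSS/d.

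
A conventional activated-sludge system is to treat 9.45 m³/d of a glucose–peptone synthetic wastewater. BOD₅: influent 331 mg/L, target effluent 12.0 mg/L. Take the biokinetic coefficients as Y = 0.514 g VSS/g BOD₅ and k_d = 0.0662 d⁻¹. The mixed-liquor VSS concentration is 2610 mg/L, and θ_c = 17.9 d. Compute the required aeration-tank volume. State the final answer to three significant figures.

From the SRT design equation V = Y Q (S₀−S) θ_c / [X (1 + k_d θ_c)] = 0.514 × 9.45 × (331 − 12.0) × 17.9 / [2610 × (1 + 0.0662 × 17.9)] = 2.77×10^4 / 5703 = 4.864 m³.

V ≈ 4.86 m³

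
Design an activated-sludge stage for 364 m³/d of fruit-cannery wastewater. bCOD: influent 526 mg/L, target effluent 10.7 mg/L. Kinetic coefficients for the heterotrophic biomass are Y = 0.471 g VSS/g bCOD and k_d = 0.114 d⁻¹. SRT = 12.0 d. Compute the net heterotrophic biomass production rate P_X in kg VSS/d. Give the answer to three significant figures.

Y_obs = Y / (1 + k_d θ_c) = 0.471 / (1 + 0.114 × 12.0) = 0.471 / 2.368 = 0.1989.
Mass of bCOD removed per day: Q(S₀ − S) = 364 × 515.3 g/m³ = 187.6 kg/d.
So the net sludge growth is P_X = 0.1989 × 187.6 = 37.31 kg VSS/d.

P_X ≈ 37.3 kg VSS/d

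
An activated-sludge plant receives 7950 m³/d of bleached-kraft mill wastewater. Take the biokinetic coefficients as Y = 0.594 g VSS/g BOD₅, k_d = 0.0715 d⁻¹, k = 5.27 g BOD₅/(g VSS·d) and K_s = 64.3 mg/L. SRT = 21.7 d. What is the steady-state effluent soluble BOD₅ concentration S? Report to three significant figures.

S ≈ 2.51 mg/L

Effluent substrate depends only on kinetics and SRT: S = K_s(1 + k_d θ_c) / [θ_c(Yk − k_d) − 1] = 64.3 × (1 + 0.0715 × 21.7) / [21.7 × (0.594 × 5.27 − 0.0715) − 1] = 164.1 / 65.38 = 2.509 mg/L.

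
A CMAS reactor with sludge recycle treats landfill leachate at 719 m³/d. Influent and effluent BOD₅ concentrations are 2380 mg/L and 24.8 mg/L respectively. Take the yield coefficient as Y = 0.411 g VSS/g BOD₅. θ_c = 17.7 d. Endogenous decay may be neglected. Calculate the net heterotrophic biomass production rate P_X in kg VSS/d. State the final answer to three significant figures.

Since k_d ≈ 0, Y_obs = Y = 0.411 g VSS/g BOD₅.
ΔS = 2380 − 24.8 = 2355 mg/L, so the substrate removal rate is 719 × 2355/1000 = 1693 kg BOD₅/d.
So the net sludge growth is P_X = 0.4110 × 1693 = 696.0 kg VSS/d.

P_X ≈ 696 kg VSS/d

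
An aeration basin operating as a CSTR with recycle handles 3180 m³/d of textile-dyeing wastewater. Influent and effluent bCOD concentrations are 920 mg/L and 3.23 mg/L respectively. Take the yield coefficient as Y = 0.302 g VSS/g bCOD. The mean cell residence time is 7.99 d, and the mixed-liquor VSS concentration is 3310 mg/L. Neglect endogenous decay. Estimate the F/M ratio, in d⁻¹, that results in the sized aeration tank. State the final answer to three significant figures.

Biomass mass balance (decay neglected): V·X = Y·Q·(S₀ − S)·θ_c, so V = 0.302 × 3180 × (920 − 3.23) × 7.99 / 3310 = 2125 m³.
F/M = applied load / biomass = Q·S₀/(V·X) = 3180 × 920 / (2125 × 3310) = 0.4159 d⁻¹.

F/M ≈ 0.416 d⁻¹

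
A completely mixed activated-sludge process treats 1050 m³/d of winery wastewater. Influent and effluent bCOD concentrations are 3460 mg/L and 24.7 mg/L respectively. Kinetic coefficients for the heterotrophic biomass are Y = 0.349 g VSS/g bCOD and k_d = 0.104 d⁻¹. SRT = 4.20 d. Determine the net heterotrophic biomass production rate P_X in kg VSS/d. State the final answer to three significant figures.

Correct the yield for decay: Y_obs = Y/(1 + k_d θ_c) = 0.349 / (1 + 0.104 × 4.20) = 0.349 / 1.437 = 0.2429.
Substrate removed = Q·(S₀ − S) = 1050 m³/d × (3460 − 24.7) g/m³ = 3.61×10^6 g/d = 3607 kg/d.
P_X = Y_obs · Q(S₀ − S) = 0.2429 × 3607 = 876.2 kg VSS/d.

P_X ≈ 876 kg VSS/d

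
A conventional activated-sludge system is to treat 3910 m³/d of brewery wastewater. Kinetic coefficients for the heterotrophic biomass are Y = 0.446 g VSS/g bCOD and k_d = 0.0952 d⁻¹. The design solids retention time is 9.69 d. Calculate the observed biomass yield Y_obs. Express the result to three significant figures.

Y_obs ≈ 0.232 g VSS/g bCOD

Correct the yield for decay: Y_obs = Y/(1 + k_d θ_c) = 0.446 / (1 + 0.0952 × 9.69) = 0.446 / 1.922 = 0.2320.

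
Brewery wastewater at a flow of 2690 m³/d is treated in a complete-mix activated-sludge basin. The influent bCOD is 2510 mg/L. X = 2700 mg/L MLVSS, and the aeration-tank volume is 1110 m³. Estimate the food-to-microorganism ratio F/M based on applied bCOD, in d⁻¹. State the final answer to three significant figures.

F/M ≈ 2.25 d⁻¹

Food-to-microorganism ratio F/M = Q S₀ / (V X) = 2690 × 2510 / (1110 × 2700) = 2.253 d⁻¹.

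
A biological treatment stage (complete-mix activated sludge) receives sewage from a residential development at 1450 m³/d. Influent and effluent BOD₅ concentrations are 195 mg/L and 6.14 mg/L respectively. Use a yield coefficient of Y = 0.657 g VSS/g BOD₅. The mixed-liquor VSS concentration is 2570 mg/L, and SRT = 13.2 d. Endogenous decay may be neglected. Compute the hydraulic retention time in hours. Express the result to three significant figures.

τ ≈ 15.3 h

V·X = Y·Q·ΔS·θ_c gives V = 0.657 × 1450 × (195 − 6.14) × 13.2 / 2570 = 924.1 m³.
HRT = V/Q = 924.1 m³ / 1450 m³·d⁻¹ = 0.6373 d × 24 = 15.30 h.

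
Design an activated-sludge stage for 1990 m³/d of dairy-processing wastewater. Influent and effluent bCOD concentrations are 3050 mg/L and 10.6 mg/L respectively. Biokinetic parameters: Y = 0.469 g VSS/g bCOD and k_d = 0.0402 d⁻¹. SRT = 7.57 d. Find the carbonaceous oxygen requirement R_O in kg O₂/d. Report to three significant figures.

Observed yield with endogenous decay: Y_obs = Y / (1 + k_d·θ_c) = 0.469 / (1 + 0.0402 × 7.57) = 0.469 / 1.304 = 0.3596 g VSS/g bCOD.
ΔS = 3050 − 10.6 = 3039 mg/L, so the substrate removal rate is 1990 × 3039/1000 = 6048 kg bCOD/d.
Biomass synthesised: P_X = Y_obs × 6048 = 2175 kg VSS/d.
R_O = Q·ΔS − 1.42 P_X = 6048 − 3088 = 2960 kg O₂/d.

R_O ≈ 2960 kg O₂/d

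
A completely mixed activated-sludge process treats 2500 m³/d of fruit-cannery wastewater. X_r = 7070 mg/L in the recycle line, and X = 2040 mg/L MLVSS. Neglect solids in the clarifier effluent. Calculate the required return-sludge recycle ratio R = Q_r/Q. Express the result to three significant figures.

R = Q_r/Q = X/(X_r − X) = 2040 / (7070 − 2040) = 0.4056.

R ≈ 0.406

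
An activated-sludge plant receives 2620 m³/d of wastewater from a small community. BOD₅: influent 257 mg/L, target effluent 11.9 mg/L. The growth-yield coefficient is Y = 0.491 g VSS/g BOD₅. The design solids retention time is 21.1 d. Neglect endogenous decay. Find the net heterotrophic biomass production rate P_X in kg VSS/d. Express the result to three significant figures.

Since k_d ≈ 0, Y_obs = Y = 0.491 g VSS/g BOD₅.
ΔS = 257 − 11.9 = 245.1 mg/L, so the substrate removal rate is 2620 × 245.1/1000 = 642.2 kg BOD₅/d.
P_X = Y_obs · Q(S₀ − S) = 0.4910 × 642.2 = 315.3 kg VSS/d.

P_X ≈ 315 kg VSS/d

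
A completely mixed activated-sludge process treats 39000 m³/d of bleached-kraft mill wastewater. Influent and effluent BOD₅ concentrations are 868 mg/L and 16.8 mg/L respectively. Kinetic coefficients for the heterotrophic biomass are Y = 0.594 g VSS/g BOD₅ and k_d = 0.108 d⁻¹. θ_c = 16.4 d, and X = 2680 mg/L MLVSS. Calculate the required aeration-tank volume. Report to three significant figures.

V ≈ 43500 m³

Rearranging the biomass balance for a CMAS with decay, V = Y·Q·ΔS·θ_c / [X·(1+k_d θ_c)] = 0.594 × 39000 × (868 − 16.8) × 16.4 / [2680 × (1 + 0.108 × 16.4)] = 3.23×10^8 / 7427 = 43544 m³.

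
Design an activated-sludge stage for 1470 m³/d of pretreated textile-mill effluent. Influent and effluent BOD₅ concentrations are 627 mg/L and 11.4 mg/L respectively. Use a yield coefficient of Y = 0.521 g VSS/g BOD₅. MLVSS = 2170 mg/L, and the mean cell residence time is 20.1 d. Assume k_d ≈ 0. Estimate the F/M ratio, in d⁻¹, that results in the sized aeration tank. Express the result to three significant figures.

F/M ≈ 0.0973 d⁻¹

Biomass mass balance (decay neglected): V·X = Y·Q·(S₀ − S)·θ_c, so V = 0.521 × 1470 × (627 − 11.4) × 20.1 / 2170 = 4367 m³.
F/M = Q·S₀ / (V·X) = 1470 × 627 / (4367 × 2170) = 0.09726 g BOD₅·(g VSS·d)⁻¹.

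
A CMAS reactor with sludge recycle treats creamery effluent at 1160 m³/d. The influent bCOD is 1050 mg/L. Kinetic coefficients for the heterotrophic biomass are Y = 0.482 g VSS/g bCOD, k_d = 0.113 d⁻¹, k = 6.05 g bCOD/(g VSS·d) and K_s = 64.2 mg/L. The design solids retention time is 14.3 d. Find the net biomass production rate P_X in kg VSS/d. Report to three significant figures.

Effluent substrate depends only on kinetics and SRT: S = K_s(1 + k_d θ_c) / [θ_c(Yk − k_d) − 1] = 64.2 × (1 + 0.113 × 14.3) / [14.3 × (0.482 × 6.05 − 0.113) − 1] = 167.9 / 39.08 = 4.297 mg/L.
Y_obs = Y / (1 + k_d θ_c) = 0.482 / (1 + 0.113 × 14.3) = 0.482 / 2.616 = 0.1843.
Substrate removed = Q·(S₀ − S) = 1160 m³/d × (1050 − 4.30) g/m³ = 1.21×10^6 g/d = 1213 kg/d.
So the net sludge growth is P_X = 0.1843 × 1213 = 223.5 kg VSS/d.

P_X ≈ 224 kg VSS/d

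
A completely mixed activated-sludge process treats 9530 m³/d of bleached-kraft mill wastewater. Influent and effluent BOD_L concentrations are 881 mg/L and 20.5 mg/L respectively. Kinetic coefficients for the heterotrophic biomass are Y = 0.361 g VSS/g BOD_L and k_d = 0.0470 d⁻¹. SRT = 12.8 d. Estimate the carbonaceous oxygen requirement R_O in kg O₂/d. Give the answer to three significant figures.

Y_obs = Y / (1 + k_d θ_c) = 0.361 / (1 + 0.0470 × 12.8) = 0.361 / 1.602 = 0.2254.
Q·(S₀ − S) = 9530 × (881 − 20.5) × 10⁻³ = 8201 kg/d removed.
P_X = Y_obs·Q·(S₀ − S) = 0.2254 × 8201 = 1848 kg VSS/d.
R_O = Q·ΔS − 1.42 P_X = 8201 − 2625 = 5576 kg O₂/d.

R_O ≈ 5580 kg O₂/d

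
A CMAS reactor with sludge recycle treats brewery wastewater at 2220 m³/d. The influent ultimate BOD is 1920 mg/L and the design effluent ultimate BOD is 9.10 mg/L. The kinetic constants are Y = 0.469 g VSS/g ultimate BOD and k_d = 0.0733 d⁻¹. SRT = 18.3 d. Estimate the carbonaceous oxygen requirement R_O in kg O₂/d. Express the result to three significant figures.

Correct the yield for decay: Y_obs = Y/(1 + k_d θ_c) = 0.469 / (1 + 0.0733 × 18.3) = 0.469 / 2.341 = 0.2003.
Mass of ultimate BOD removed per day: Q(S₀ − S) = 2220 × 1911 g/m³ = 4242 kg/d.
Biomass synthesised: P_X = Y_obs × 4242 = 849.7 kg VSS/d.
R_O = Q·(S₀ − S) − 1.42·P_X = 4242 − 1.42 × 849.7 = 3036 kg O₂/d.

R_O ≈ 3040 kg O₂/d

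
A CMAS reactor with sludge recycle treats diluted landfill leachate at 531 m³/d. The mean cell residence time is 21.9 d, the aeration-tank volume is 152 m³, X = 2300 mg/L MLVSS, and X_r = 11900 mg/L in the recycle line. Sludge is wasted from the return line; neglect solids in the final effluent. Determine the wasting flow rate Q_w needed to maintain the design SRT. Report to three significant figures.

θ_c = V·X/(Q_w·X_r) when wasting from the recycle, so Q_w = V·X/(θ_c·X_r) = 152.0 × 2300 / (21.9 × 11900) = 1.341 m³/d.

Q_w ≈ 1.34 m³/d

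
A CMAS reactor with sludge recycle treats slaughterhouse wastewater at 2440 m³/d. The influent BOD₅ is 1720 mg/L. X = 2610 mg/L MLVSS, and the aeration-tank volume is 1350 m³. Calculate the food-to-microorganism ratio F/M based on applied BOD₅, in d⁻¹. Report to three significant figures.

F/M = applied load / biomass = Q·S₀/(V·X) = 2440 × 1720 / (1350 × 2610) = 1.191 d⁻¹.

F/M ≈ 1.19 d⁻¹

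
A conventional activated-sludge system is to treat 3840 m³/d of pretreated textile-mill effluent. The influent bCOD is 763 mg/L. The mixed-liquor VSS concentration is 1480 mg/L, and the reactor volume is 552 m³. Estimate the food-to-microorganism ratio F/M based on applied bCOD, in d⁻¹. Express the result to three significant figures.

F/M ≈ 3.59 d⁻¹

Food-to-microorganism ratio F/M = Q S₀ / (V X) = 3840 × 763 / (552.0 × 1480) = 3.586 d⁻¹.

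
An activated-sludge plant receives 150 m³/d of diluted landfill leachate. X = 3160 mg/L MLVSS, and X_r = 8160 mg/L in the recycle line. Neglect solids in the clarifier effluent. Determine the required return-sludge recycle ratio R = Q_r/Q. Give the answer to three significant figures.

R ≈ 0.632

Solids balance on the clarifier gives (1+R)X = R·X_r, so R = X/(X_r − X) = 3160 / (8160 − 3160) = 0.6320.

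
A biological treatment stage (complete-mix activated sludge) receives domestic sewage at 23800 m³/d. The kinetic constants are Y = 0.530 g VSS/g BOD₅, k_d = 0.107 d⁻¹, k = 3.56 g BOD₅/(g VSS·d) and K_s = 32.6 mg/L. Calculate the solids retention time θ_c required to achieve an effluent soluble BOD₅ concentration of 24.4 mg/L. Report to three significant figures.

θ_c ≈ 1.43 d

At the target effluent, Y k S/(K_s+S) = 0.530×3.56×24.4/57.00 = 0.8077 d⁻¹.
1/θ_c = 0.8077 − 0.107 = 0.7007 d⁻¹, so θ_c = 1.427 d.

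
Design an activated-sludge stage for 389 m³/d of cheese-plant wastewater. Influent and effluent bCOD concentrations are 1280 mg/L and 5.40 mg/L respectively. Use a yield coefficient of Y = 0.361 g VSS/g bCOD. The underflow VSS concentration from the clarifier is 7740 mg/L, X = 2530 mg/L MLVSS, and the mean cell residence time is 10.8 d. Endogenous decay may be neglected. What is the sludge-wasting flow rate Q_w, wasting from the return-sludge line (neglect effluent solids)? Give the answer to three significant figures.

Q_w ≈ 23.1 m³/d

V·X = Y·Q·ΔS·θ_c gives V = 0.361 × 389 × (1280 − 5.40) × 10.8 / 2530 = 764.1 m³.
θ_c = V·X/(Q_w·X_r) when wasting from the recycle, so Q_w = V·X/(θ_c·X_r) = 764.1 × 2530 / (10.8 × 7740) = 23.13 m³/d.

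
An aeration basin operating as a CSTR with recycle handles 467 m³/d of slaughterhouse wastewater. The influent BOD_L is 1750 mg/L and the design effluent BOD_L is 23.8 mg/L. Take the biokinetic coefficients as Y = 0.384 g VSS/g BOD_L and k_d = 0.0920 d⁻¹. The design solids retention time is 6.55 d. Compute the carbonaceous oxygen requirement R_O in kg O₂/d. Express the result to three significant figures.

R_O ≈ 532 kg O₂/d

The observed yield is Y_obs = Y/(1 + k_d·θ_c) = 0.384 / (1 + 0.0920 × 6.55) = 0.384 / 1.603 = 0.2396 g VSS per g BOD_L removed.
Mass of BOD_L removed per day: Q(S₀ − S) = 467 × 1726 g/m³ = 806.1 kg/d.
Net sludge production P_X = 0.2396 × 806.1 = 193.2 kg VSS/d.
Carbonaceous O₂ demand = substrate oxidised − cell-mass equivalent = 806.1 − 1.42 × 193.2 = 531.9 kg O₂/d.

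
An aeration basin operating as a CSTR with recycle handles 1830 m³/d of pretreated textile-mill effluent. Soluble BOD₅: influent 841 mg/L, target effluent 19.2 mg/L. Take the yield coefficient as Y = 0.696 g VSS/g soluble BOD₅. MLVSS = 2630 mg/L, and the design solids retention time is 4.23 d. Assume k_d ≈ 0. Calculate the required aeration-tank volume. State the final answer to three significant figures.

V·X = Y·Q·ΔS·θ_c gives V = 0.696 × 1830 × (841 − 19.2) × 4.23 / 2630 = 1683 m³.

V ≈ 1680 m³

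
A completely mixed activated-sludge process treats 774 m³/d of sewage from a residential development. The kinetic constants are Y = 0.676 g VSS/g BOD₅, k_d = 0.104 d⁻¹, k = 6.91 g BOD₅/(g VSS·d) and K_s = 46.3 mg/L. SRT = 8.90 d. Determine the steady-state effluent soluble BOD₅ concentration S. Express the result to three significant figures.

Effluent substrate depends only on kinetics and SRT: S = K_s(1 + k_d θ_c) / [θ_c(Yk − k_d) − 1] = 46.3 × (1 + 0.104 × 8.90) / [8.90 × (0.676 × 6.91 − 0.104) − 1] = 89.16 / 39.65 = 2.249 mg/L.

S ≈ 2.25 mg/L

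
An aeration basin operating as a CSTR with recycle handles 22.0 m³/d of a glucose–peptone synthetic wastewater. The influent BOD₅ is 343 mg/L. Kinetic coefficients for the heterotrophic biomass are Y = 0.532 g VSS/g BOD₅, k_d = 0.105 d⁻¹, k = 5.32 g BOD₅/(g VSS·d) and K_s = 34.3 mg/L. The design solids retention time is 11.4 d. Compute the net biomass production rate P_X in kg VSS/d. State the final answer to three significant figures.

From the Monod/SRT balance for a CMAS, S = K_s·(1+k_d θ_c)/[θ_c·(Y k − k_d) − 1] = 34.3 × (1 + 0.105 × 11.4) / [11.4 × (0.532 × 5.32 − 0.105) − 1] = 75.36 / 30.07 = 2.506 mg/L.
The observed yield is Y_obs = Y/(1 + k_d·θ_c) = 0.532 / (1 + 0.105 × 11.4) = 0.532 / 2.197 = 0.2421 g VSS per g BOD₅ removed.
Q·(S₀ − S) = 22.0 × (343 − 2.51) × 10⁻³ = 7.491 kg/d removed.
P_X = Y_obs · Q(S₀ − S) = 0.2421 × 7.491 = 1.814 kg VSS/d.

P_X ≈ 1.81 kg VSS/d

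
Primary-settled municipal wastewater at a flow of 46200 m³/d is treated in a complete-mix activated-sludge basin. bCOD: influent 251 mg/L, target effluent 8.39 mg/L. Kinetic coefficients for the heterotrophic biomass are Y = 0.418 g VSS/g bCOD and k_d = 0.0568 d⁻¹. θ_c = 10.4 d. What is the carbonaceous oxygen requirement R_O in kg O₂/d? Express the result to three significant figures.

Correct the yield for decay: Y_obs = Y/(1 + k_d θ_c) = 0.418 / (1 + 0.0568 × 10.4) = 0.418 / 1.591 = 0.2628.
ΔS = 251 − 8.39 = 242.6 mg/L, so the substrate removal rate is 46200 × 242.6/1000 = 11209 kg bCOD/d.
Net sludge production P_X = 0.2628 × 11209 = 2945 kg VSS/d.
Carbonaceous O₂ demand = substrate oxidised − cell-mass equivalent = 11209 − 1.42 × 2945 = 7026 kg O₂/d.

R_O ≈ 7030 kg O₂/d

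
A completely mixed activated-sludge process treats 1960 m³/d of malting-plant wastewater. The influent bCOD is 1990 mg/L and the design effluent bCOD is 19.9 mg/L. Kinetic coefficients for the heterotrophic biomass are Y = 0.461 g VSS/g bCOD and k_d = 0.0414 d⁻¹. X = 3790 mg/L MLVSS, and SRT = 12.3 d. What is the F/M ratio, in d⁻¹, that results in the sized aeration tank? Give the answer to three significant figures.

F/M ≈ 0.269 d⁻¹

From the SRT design equation V = Y Q (S₀−S) θ_c / [X (1 + k_d θ_c)] = 0.461 × 1960 × (1990 − 19.9) × 12.3 / [3790 × (1 + 0.0414 × 12.3)] = 2.19×10^7 / 5720 = 3828 m³.
Food-to-microorganism ratio F/M = Q S₀ / (V X) = 1960 × 1990 / (3828 × 3790) = 0.2689 d⁻¹.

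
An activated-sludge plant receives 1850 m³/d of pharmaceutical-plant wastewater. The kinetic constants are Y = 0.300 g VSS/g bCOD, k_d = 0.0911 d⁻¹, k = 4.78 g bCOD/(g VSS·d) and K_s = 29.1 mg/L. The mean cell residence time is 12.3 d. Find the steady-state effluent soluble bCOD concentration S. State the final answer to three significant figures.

S ≈ 3.98 mg/L

Effluent substrate depends only on kinetics and SRT: S = K_s(1 + k_d θ_c) / [θ_c(Yk − k_d) − 1] = 29.1 × (1 + 0.0911 × 12.3) / [12.3 × (0.300 × 4.78 − 0.0911) − 1] = 61.71 / 15.52 = 3.977 mg/L.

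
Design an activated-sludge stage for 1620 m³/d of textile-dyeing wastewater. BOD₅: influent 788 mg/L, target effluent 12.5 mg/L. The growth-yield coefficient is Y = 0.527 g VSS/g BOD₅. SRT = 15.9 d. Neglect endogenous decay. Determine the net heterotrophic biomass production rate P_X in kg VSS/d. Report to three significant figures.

P_X ≈ 662 kg VSS/d

Since k_d ≈ 0, Y_obs = Y = 0.527 g VSS/g BOD₅.
ΔS = 788 − 12.5 = 775.5 mg/L, so the substrate removal rate is 1620 × 775.5/1000 = 1256 kg BOD₅/d.
Biomass produced: P_X = Y_obs·Q·ΔS = 0.5270 × 1256 ≈ 662.1 kg VSS/d.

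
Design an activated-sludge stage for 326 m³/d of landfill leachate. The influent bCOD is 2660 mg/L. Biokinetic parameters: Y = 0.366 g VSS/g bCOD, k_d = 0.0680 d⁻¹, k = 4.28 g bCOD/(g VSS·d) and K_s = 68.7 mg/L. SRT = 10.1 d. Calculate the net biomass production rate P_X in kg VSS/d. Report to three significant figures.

From the Monod/SRT balance for a CMAS, S = K_s·(1+k_d θ_c)/[θ_c·(Y k − k_d) − 1] = 68.7 × (1 + 0.0680 × 10.1) / [10.1 × (0.366 × 4.28 − 0.0680) − 1] = 115.9 / 14.13 = 8.199 mg/L.
Observed yield with endogenous decay: Y_obs = Y / (1 + k_d·θ_c) = 0.366 / (1 + 0.0680 × 10.1) = 0.366 / 1.687 = 0.2170 g VSS/g bCOD.
Q·(S₀ − S) = 326 × (2660 − 8.20) × 10⁻³ = 864.5 kg/d removed.
So the net sludge growth is P_X = 0.2170 × 864.5 = 187.6 kg VSS/d.

P_X ≈ 188 kg VSS/d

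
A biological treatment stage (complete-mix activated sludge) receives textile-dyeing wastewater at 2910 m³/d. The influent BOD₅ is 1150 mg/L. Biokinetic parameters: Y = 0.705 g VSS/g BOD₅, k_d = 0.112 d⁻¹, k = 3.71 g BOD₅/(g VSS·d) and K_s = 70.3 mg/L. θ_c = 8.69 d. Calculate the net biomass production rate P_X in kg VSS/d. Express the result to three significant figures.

P_X ≈ 1190 kg VSS/d

Effluent substrate depends only on kinetics and SRT: S = K_s(1 + k_d θ_c) / [θ_c(Yk − k_d) − 1] = 70.3 × (1 + 0.112 × 8.69) / [8.69 × (0.705 × 3.71 − 0.112) − 1] = 138.7 / 20.76 = 6.683 mg/L.
Correct the yield for decay: Y_obs = Y/(1 + k_d θ_c) = 0.705 / (1 + 0.112 × 8.69) = 0.705 / 1.973 = 0.3573.
ΔS = 1150 − 6.68 = 1143 mg/L, so the substrate removal rate is 2910 × 1143/1000 = 3327 kg BOD₅/d.
So the net sludge growth is P_X = 0.3573 × 3327 = 1189 kg VSS/d.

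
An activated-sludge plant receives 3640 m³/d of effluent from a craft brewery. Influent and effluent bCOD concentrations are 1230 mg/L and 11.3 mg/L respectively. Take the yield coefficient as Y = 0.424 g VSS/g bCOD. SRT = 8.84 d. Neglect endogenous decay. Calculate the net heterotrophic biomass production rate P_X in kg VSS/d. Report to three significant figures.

With endogenous decay neglected, the observed yield equals the true yield: Y_obs = Y = 0.424 g VSS/g bCOD.
Q·(S₀ − S) = 3640 × (1230 − 11.3) × 10⁻³ = 4436 kg/d removed.
So the net sludge growth is P_X = 0.4240 × 4436 = 1881 kg VSS/d.

P_X ≈ 1880 kg VSS/d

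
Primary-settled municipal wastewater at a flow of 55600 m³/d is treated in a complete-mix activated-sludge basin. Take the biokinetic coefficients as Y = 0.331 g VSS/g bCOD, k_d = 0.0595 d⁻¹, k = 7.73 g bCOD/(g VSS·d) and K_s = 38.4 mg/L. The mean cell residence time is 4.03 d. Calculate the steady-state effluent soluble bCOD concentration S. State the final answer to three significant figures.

From the Monod/SRT balance for a CMAS, S = K_s·(1+k_d θ_c)/[θ_c·(Y k − k_d) − 1] = 38.4 × (1 + 0.0595 × 4.03) / [4.03 × (0.331 × 7.73 − 0.0595) − 1] = 47.61 / 9.071 = 5.248 mg/L.

S ≈ 5.25 mg/L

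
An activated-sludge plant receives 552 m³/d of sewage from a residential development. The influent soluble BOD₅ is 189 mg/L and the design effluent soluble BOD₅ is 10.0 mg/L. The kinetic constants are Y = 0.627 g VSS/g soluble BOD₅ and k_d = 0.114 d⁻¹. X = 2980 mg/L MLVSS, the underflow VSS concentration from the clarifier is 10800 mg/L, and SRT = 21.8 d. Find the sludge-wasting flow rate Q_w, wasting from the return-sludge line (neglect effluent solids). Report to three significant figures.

From the SRT design equation V = Y Q (S₀−S) θ_c / [X (1 + k_d θ_c)] = 0.627 × 552 × (189 − 10.0) × 21.8 / [2980 × (1 + 0.114 × 21.8)] = 1.35×10^6 / 10386 = 130.0 m³.
θ_c = V·X/(Q_w·X_r) when wasting from the recycle, so Q_w = V·X/(θ_c·X_r) = 130.0 × 2980 / (21.8 × 10800) = 1.646 m³/d.

Q_w ≈ 1.65 m³/d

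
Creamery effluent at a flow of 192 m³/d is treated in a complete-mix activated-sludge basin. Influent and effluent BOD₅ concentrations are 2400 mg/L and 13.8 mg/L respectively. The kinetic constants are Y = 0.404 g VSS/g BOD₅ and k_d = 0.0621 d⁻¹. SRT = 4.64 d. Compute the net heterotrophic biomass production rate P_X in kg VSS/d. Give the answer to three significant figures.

Observed yield with endogenous decay: Y_obs = Y / (1 + k_d·θ_c) = 0.404 / (1 + 0.0621 × 4.64) = 0.404 / 1.288 = 0.3136 g VSS/g BOD₅.
Mass of BOD₅ removed per day: Q(S₀ − S) = 192 × 2386 g/m³ = 458.2 kg/d.
So the net sludge growth is P_X = 0.3136 × 458.2 = 143.7 kg VSS/d.

P_X ≈ 144 kg VSS/d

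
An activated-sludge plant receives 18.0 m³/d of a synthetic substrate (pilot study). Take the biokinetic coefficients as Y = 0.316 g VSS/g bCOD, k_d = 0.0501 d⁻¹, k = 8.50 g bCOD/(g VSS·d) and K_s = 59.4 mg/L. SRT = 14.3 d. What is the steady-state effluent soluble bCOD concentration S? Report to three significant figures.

S ≈ 2.78 mg/L

From the Monod/SRT balance for a CMAS, S = K_s·(1+k_d θ_c)/[θ_c·(Y k − k_d) − 1] = 59.4 × (1 + 0.0501 × 14.3) / [14.3 × (0.316 × 8.50 − 0.0501) − 1] = 102.0 / 36.69 = 2.779 mg/L.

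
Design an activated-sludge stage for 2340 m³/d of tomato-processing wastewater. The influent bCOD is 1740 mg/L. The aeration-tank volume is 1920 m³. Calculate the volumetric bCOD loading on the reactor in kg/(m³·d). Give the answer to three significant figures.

L_v = Q S₀ / V = 2340 × 1740 × 10⁻³ / 1920 = 2.121 kg/(m³·d).

L_v ≈ 2.12 kg bCOD/(m³·d)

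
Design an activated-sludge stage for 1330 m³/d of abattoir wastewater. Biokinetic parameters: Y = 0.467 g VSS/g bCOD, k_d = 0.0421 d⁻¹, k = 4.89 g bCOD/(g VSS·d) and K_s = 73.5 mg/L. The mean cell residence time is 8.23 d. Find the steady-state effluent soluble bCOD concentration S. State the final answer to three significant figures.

For a completely mixed reactor with recycle the Lawrence–McCarty relation gives S = K_s·(1 + k_d·θ_c) / [θ_c·(Y·k − k_d) − 1] = 73.5 × (1 + 0.0421 × 8.23) / [8.23 × (0.467 × 4.89 − 0.0421) − 1] = 98.97 / 17.45 = 5.672 mg/L.

S ≈ 5.67 mg/L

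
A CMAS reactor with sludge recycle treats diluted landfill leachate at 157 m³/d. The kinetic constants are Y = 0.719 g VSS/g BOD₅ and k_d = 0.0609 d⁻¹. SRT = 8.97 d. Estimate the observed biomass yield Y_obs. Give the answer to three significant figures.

Y_obs = Y / (1 + k_d θ_c) = 0.719 / (1 + 0.0609 × 8.97) = 0.719 / 1.546 = 0.4650.

Y_obs ≈ 0.465 g VSS/g BOD₅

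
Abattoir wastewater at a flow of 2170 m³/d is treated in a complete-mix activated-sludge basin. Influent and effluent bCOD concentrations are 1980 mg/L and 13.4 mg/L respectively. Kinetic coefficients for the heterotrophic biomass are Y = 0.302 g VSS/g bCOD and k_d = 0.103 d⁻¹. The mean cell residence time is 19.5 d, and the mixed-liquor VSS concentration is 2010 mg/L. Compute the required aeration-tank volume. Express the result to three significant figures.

V ≈ 4160 m³

Rearranging the biomass balance for a CMAS with decay, V = Y·Q·ΔS·θ_c / [X·(1+k_d θ_c)] = 0.302 × 2170 × (1980 − 13.4) × 19.5 / [2010 × (1 + 0.103 × 19.5)] = 2.51×10^7 / 6047 = 4156 m³.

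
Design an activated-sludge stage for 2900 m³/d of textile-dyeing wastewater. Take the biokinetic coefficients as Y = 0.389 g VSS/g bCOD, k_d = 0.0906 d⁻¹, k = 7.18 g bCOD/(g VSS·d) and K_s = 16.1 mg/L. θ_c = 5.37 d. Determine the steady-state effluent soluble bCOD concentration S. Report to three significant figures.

S ≈ 1.77 mg/L

From the Monod/SRT balance for a CMAS, S = K_s·(1+k_d θ_c)/[θ_c·(Y k − k_d) − 1] = 16.1 × (1 + 0.0906 × 5.37) / [5.37 × (0.389 × 7.18 − 0.0906) − 1] = 23.93 / 13.51 = 1.771 mg/L.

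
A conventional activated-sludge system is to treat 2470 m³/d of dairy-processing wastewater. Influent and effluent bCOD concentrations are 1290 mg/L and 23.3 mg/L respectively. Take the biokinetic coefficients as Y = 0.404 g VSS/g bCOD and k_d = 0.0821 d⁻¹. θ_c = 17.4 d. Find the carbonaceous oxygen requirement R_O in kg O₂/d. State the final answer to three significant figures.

R_O ≈ 2390 kg O₂/d

The observed yield is Y_obs = Y/(1 + k_d·θ_c) = 0.404 / (1 + 0.0821 × 17.4) = 0.404 / 2.429 = 0.1664 g VSS per g bCOD removed.
Mass of bCOD removed per day: Q(S₀ − S) = 2470 × 1267 g/m³ = 3129 kg/d.
Net sludge production P_X = 0.1664 × 3129 = 520.5 kg VSS/d.
Carbonaceous O₂ demand = substrate oxidised − cell-mass equivalent = 3129 − 1.42 × 520.5 = 2390 kg O₂/d.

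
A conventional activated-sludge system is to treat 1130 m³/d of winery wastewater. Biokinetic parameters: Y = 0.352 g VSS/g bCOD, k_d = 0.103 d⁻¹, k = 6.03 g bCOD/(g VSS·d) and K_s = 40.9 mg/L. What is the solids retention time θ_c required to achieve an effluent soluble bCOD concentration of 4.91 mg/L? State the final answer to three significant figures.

θ_c ≈ 8.03 d

At the target effluent, Y k S/(K_s+S) = 0.352×6.03×4.91/45.81 = 0.2275 d⁻¹.
θ_c = 1/(μ − k_d) = 1/(0.2275 − 0.103) = 1/0.1245 = 8.032 d.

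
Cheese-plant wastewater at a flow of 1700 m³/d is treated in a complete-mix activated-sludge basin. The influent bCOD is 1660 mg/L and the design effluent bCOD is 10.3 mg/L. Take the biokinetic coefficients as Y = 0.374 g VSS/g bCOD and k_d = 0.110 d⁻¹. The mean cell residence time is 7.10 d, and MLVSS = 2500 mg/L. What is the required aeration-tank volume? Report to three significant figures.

Rearranging the biomass balance for a CMAS with decay, V = Y·Q·ΔS·θ_c / [X·(1+k_d θ_c)] = 0.374 × 1700 × (1660 − 10.3) × 7.10 / [2500 × (1 + 0.110 × 7.10)] = 7.45×10^6 / 4452 = 1673 m³.

V ≈ 1670 m³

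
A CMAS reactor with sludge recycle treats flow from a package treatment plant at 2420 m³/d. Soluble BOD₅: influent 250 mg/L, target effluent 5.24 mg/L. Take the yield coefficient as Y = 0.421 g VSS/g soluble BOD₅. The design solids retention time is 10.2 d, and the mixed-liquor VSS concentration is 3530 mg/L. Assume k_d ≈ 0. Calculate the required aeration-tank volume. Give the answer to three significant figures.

V ≈ 721 m³

V·X = Y·Q·ΔS·θ_c gives V = 0.421 × 2420 × (250 − 5.24) × 10.2 / 3530 = 720.5 m³.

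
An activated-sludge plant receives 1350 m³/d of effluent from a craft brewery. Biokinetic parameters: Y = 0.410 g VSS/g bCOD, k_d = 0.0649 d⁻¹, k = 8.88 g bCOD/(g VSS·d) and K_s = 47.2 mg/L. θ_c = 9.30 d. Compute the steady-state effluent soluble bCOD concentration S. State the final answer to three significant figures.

Effluent substrate depends only on kinetics and SRT: S = K_s(1 + k_d θ_c) / [θ_c(Yk − k_d) − 1] = 47.2 × (1 + 0.0649 × 9.30) / [9.30 × (0.410 × 8.88 − 0.0649) − 1] = 75.69 / 32.26 = 2.347 mg/L.

S ≈ 2.35 mg/L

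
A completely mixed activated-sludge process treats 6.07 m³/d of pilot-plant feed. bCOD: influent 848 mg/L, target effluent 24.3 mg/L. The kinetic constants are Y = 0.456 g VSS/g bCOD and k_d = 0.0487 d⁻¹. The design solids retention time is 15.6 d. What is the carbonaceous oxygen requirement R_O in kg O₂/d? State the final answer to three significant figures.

R_O ≈ 3.16 kg O₂/d

The observed yield is Y_obs = Y/(1 + k_d·θ_c) = 0.456 / (1 + 0.0487 × 15.6) = 0.456 / 1.760 = 0.2591 g VSS per g bCOD removed.
Substrate removed = Q·(S₀ − S) = 6.07 m³/d × (848 − 24.3) g/m³ = 5×10^3 g/d = 5.000 kg/d.
P_X = Y_obs·Q·(S₀ − S) = 0.2591 × 5.000 = 1.296 kg VSS/d.
Carbonaceous O₂ demand = substrate oxidised − cell-mass equivalent = 5.000 − 1.42 × 1.296 = 3.160 kg O₂/d.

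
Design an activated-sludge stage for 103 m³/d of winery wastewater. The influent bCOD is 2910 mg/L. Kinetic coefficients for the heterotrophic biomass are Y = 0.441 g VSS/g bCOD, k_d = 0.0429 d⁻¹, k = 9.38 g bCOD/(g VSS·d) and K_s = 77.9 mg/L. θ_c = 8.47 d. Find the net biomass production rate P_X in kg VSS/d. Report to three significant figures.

For a completely mixed reactor with recycle the Lawrence–McCarty relation gives S = K_s·(1 + k_d·θ_c) / [θ_c·(Y·k − k_d) − 1] = 77.9 × (1 + 0.0429 × 8.47) / [8.47 × (0.441 × 9.38 − 0.0429) − 1] = 106.2 / 33.67 = 3.154 mg/L.
Observed yield with endogenous decay: Y_obs = Y / (1 + k_d·θ_c) = 0.441 / (1 + 0.0429 × 8.47) = 0.441 / 1.363 = 0.3235 g VSS/g bCOD.
Mass of bCOD removed per day: Q(S₀ − S) = 103 × 2907 g/m³ = 299.4 kg/d.
P_X = Y_obs · Q(S₀ − S) = 0.3235 × 299.4 = 96.85 kg VSS/d.

P_X ≈ 96.8 kg VSS/d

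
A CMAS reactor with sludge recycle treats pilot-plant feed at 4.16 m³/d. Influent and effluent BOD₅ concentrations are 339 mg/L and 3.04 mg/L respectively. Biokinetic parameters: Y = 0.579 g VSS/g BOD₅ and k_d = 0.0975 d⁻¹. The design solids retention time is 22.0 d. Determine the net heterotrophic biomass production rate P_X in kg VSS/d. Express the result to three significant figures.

P_X ≈ 0.257 kg VSS/d

Observed yield with endogenous decay: Y_obs = Y / (1 + k_d·θ_c) = 0.579 / (1 + 0.0975 × 22.0) = 0.579 / 3.145 = 0.1841 g VSS/g BOD₅.
ΔS = 339 − 3.04 = 336.0 mg/L, so the substrate removal rate is 4.16 × 336.0/1000 = 1.398 kg BOD₅/d.
Biomass produced: P_X = Y_obs·Q·ΔS = 0.1841 × 1.398 ≈ 0.2573 kg VSS/d.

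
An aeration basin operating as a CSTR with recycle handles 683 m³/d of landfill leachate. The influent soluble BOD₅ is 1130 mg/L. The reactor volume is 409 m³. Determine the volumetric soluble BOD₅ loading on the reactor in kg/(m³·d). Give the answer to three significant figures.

Volumetric loading L_v = Q·S₀ / V = 683 × 1130 g/m³ / 409.0 m³ = 1887 g/(m³·d) = 1.887 kg soluble BOD₅/(m³·d).

L_v ≈ 1.89 kg soluble BOD₅/(m³·d)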